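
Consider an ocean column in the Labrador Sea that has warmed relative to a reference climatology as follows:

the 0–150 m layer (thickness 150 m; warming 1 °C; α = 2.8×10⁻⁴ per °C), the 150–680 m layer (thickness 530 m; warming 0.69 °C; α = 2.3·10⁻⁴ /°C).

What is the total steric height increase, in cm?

Layer 1: 2.8×10⁻⁴ × 150 × 1 = 0.04200 m
150–680 m: 530 × 0.69 × 2.3×10⁻⁴ = 0.084111 m
Δh = 0.04200 + 0.084111 = 0.126111 m ≈ 12.6 cm

12.6 cm of thermosteric rise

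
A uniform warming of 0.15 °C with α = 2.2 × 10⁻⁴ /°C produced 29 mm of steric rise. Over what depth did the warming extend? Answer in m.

H = Δh/(αΔT) = 0.029 / (2.2×10⁻⁴ × 0.15) ≈ 878.8 m

about 880 m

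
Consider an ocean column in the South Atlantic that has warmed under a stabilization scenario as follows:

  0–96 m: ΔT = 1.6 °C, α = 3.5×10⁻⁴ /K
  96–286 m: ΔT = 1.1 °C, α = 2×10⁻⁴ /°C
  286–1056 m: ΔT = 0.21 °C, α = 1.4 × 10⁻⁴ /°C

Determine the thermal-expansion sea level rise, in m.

0.118 m

Layer 1: 3.5×10⁻⁴ × 96 × 1.6 = 0.05376 m
Layer 2: 190 × 2×10⁻⁴ × 1.1 = 0.04180 m
Layer 3: 770 × 1.4×10⁻⁴ × 0.21 = 0.022638 m
Δh = 0.05376 + 0.04180 + 0.022638 = 0.118198 m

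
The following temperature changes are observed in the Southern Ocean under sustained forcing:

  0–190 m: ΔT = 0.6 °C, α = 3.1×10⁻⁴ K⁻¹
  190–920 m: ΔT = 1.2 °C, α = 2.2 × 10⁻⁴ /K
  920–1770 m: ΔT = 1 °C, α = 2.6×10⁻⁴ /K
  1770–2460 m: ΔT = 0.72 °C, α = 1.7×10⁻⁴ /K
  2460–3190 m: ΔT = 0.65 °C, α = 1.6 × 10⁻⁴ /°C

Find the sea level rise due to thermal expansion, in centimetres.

Δh = 61 cm

0–190 m: 190 × 0.6 × 3.1×10⁻⁴ = 0.03534 m
1.2 × 730 × 2.2×10⁻⁴ = 0.19272 m
Layer 3: 1 × 2.6×10⁻⁴ × 850 = 0.22100 m
Layer 4: 0.72 × 690 × 1.7×10⁻⁴ = 0.084456 m
730 × 1.6×10⁻⁴ × 0.65 = 0.07592 m
Δh = 0.03534 + 0.19272 + 0.22100 + 0.084456 + 0.07592 = 0.609436 m ≈ 61 cm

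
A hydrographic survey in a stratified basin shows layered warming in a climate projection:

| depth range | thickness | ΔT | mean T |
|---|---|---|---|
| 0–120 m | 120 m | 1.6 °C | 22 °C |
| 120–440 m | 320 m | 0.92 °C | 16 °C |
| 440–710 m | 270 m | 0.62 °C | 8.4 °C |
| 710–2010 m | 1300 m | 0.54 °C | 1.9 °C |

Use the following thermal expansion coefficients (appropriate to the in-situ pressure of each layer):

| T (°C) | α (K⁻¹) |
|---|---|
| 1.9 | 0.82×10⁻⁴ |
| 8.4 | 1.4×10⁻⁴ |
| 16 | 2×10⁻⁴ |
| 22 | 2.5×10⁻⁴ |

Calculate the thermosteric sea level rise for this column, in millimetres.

Layer 1 at 22 °C → α = 2.5×10⁻⁴ K⁻¹
Layer 2 at 16 °C → α = 2×10⁻⁴ K⁻¹
Layer 3 at 8.4 °C → α = 1.4×10⁻⁴ K⁻¹
Layer 4 at 1.9 °C → α = 0.82×10⁻⁴ K⁻¹
0–120 m: 2.5×10⁻⁴ × 1.6 × 120 = 0.04800 m
Layer 2: 2×10⁻⁴ × 320 × 0.92 = 0.05888 m
440–710 m: 0.62 × 1.4×10⁻⁴ × 270 = 0.023436 m
1300 × 0.82×10⁻⁴ × 0.54 = 0.057564 m
Δh = 0.04800 + 0.05888 + 0.023436 + 0.057564 = 0.18788 m

Δh = 188 mm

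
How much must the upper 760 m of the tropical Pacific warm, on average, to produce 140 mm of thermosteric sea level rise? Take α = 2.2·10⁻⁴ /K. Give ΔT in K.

ΔT ≈ 0.837 K

ΔT = Δh/(αH) = 0.14 / (2.2×10⁻⁴ × 760) ≈ 0.8373 K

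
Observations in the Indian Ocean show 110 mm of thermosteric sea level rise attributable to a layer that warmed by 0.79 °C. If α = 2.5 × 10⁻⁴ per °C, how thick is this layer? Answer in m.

H = Δh/(αΔT) = 0.11 / (2.5×10⁻⁴ × 0.79) ≈ 557.0 m

H ≈ 557 m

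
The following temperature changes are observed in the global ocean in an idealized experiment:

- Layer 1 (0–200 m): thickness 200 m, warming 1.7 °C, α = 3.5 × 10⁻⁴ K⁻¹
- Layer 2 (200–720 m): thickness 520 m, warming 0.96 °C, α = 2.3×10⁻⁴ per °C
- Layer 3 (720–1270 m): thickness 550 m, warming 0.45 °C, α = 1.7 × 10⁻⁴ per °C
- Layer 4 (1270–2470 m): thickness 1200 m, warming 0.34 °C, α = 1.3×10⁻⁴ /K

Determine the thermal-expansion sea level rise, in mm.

0–200 m: 3.5×10⁻⁴ × 1.7 × 200 = 0.11900 m
0.96 × 2.3×10⁻⁴ × 520 = 0.114816 m
720–1270 m: 0.45 × 1.7×10⁻⁴ × 550 = 0.042075 m
Layer 4: 0.34 × 1.3×10⁻⁴ × 1200 = 0.05304 m
Δh = 0.11900 + 0.114816 + 0.042075 + 0.05304 = 0.328931 m

Δh = 329 mm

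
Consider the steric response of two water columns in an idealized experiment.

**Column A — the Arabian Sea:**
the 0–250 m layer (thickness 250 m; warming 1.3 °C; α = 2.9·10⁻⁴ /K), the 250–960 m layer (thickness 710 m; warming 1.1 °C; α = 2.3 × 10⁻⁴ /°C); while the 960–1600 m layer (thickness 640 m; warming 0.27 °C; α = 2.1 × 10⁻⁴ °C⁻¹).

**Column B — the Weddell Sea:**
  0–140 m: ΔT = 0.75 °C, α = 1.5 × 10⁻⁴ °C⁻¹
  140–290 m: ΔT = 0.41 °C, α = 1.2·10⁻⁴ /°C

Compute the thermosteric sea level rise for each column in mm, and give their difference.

A: 310 mm; B: 23 mm; difference 290 mm

A 2.9×10⁻⁴ × 250 × 1.3 = 0.09425 m
A 2.3×10⁻⁴ × 710 × 1.1 = 0.17963 m
A 960–1600 m: 0.27 × 2.1×10⁻⁴ × 640 = 0.036288 m
A total: 0.310168 m
B 1.5×10⁻⁴ × 140 × 0.75 = 0.01575 m
B 150 × 1.2×10⁻⁴ × 0.41 = 0.00738 m
B total: 0.02313 m
Difference: 0.310168 − 0.02313 = 0.287038 m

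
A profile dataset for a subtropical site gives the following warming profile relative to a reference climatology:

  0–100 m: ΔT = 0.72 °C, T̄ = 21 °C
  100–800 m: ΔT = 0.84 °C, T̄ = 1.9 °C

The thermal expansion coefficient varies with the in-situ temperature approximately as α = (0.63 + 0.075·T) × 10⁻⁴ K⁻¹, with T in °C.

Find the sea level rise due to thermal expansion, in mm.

61 mm of thermosteric rise

Layer 1: α = (0.63 + 0.075×21)×10⁻⁴ = 2.205×10⁻⁴ K⁻¹
Layer 2: α = (0.63 + 0.075×1.9)×10⁻⁴ = 0.7725×10⁻⁴ K⁻¹
0–100 m: 2.205×10⁻⁴ × 100 × 0.72 = 0.015876 m
700 × 0.84 × 0.7725×10⁻⁴ = 0.045423 m
Δh = 0.015876 + 0.045423 = 0.061299 m ≈ 61 mm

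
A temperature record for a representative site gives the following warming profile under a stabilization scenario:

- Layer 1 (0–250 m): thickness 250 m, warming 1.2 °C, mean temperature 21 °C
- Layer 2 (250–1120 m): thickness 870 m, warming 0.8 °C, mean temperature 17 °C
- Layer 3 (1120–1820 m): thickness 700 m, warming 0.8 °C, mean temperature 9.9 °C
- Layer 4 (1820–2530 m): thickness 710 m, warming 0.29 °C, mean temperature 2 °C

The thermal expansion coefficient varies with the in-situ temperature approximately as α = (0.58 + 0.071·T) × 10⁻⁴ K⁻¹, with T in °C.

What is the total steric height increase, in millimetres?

273 mm

Layer 1: α = (0.58 + 0.071×21)×10⁻⁴ = 2.071×10⁻⁴ K⁻¹
Layer 2: α = (0.58 + 0.071×17)×10⁻⁴ = 1.787×10⁻⁴ K⁻¹
Layer 3: α = (0.58 + 0.071×9.9)×10⁻⁴ = 1.2829×10⁻⁴ K⁻¹
Layer 4: α = (0.58 + 0.071×2)×10⁻⁴ = 0.722×10⁻⁴ K⁻¹
1.2 × 2.071×10⁻⁴ × 250 = 0.06213 m
250–1120 m: 870 × 1.787×10⁻⁴ × 0.8 = 0.1243752 m
Layer 3: 700 × 0.8 × 1.2829×10⁻⁴ = 0.0718424 m
1820–2530 m: 0.722×10⁻⁴ × 710 × 0.29 = 0.01486598 m
Δh = 0.06213 + 0.1243752 + 0.0718424 + 0.01486598 = 0.27321358 m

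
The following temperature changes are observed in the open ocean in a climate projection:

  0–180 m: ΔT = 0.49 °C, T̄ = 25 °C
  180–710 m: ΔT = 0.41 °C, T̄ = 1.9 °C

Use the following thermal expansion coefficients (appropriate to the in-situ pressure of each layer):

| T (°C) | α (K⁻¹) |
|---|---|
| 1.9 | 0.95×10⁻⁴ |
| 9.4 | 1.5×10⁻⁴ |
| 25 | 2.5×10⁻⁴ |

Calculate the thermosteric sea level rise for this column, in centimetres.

Δh ≈ 4.27 cm

Layer 1 at 25 °C → α = 2.5×10⁻⁴ K⁻¹
Layer 2 at 1.9 °C → α = 0.95×10⁻⁴ K⁻¹
0–180 m: 2.5×10⁻⁴ × 180 × 0.49 = 0.02205 m
Layer 2: 0.41 × 530 × 0.95×10⁻⁴ = 0.0206435 m
Δh = 0.02205 + 0.0206435 = 0.0426935 m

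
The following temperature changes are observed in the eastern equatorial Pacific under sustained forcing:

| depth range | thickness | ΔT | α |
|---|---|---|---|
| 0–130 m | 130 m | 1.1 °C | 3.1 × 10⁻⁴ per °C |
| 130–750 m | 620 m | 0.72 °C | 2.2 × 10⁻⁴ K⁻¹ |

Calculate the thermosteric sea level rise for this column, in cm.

14.3 cm

Layer 1: 3.1×10⁻⁴ × 130 × 1.1 = 0.04433 m
2.2×10⁻⁴ × 620 × 0.72 = 0.098208 m
Δh = 0.04433 + 0.098208 = 0.142538 m ≈ 14.3 cm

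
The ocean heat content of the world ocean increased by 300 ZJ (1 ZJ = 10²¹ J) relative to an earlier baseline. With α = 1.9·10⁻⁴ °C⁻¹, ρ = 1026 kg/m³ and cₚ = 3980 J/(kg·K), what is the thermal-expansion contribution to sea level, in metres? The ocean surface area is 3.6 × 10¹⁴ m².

about 0.0388 m

Per unit area: Q = 300×10²¹ / (3.6×10¹⁴) ≈ 8.333×10⁸ J/m²
Δh = αQ/(ρcₚ) = 1.9×10⁻⁴ × 8.333×10⁸ / (1026 × 3980) ≈ 0.038773 m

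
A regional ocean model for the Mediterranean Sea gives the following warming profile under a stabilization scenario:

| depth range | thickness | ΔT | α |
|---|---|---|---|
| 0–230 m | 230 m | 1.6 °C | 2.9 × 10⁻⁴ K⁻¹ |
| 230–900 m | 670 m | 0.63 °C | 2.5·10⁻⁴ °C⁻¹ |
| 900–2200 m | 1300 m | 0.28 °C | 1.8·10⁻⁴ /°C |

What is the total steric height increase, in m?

0–230 m: 230 × 1.6 × 2.9×10⁻⁴ = 0.10672 m
Layer 2: 670 × 2.5×10⁻⁴ × 0.63 = 0.105525 m
Layer 3: 0.28 × 1.8×10⁻⁴ × 1300 = 0.06552 m
Δh = 0.10672 + 0.105525 + 0.06552 = 0.277765 m ≈ 0.278 m

Δh ≈ 0.278 m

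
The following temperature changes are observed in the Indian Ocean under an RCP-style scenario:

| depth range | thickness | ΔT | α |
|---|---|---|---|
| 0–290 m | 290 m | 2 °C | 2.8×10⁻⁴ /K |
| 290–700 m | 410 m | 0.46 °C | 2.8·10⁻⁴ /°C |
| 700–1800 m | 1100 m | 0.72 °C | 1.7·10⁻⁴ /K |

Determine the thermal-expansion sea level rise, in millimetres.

Δh = 350 mm

0–290 m: 290 × 2 × 2.8×10⁻⁴ = 0.16240 m
Layer 2: 0.46 × 410 × 2.8×10⁻⁴ = 0.052808 m
Layer 3: 1.7×10⁻⁴ × 1100 × 0.72 = 0.13464 m
Δh = 0.16240 + 0.052808 + 0.13464 = 0.349848 m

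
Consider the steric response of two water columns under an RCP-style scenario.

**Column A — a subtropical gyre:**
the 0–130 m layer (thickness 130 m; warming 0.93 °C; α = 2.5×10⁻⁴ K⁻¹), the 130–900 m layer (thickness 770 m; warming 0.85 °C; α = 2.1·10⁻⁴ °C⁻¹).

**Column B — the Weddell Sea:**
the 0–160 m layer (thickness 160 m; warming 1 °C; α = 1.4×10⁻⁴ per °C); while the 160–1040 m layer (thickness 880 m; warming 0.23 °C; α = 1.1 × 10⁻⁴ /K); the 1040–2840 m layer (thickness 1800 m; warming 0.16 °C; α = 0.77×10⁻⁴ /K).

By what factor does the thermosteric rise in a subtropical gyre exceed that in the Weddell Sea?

A Layer 1: 130 × 0.93 × 2.5×10⁻⁴ = 0.030225 m
A 130–900 m: 2.1×10⁻⁴ × 770 × 0.85 = 0.137445 m
A total: 0.16767 m
B 0–160 m: 1 × 160 × 1.4×10⁻⁴ = 0.02240 m
B Layer 2: 0.23 × 880 × 1.1×10⁻⁴ = 0.022264 m
B Layer 3: 0.77×10⁻⁴ × 0.16 × 1800 = 0.022176 m
B total: 0.06684 m
Ratio: 0.16767 / 0.06684 ≈ 2.509

≈ 2.51×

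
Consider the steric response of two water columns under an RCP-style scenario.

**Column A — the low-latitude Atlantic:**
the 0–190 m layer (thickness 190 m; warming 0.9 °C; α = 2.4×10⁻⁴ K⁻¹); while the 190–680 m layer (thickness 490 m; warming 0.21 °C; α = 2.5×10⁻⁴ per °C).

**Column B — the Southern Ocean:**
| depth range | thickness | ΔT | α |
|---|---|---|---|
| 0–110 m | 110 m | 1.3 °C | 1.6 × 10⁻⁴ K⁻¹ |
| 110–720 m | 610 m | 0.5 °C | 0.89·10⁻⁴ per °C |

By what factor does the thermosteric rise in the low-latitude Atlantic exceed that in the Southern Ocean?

≈ 1.3×

A Layer 1: 0.9 × 2.4×10⁻⁴ × 190 = 0.04104 m
A Layer 2: 2.5×10⁻⁴ × 0.21 × 490 = 0.025725 m
A total: 0.066765 m
B Layer 1: 1.6×10⁻⁴ × 1.3 × 110 = 0.02288 m
B 110–720 m: 610 × 0.5 × 0.89×10⁻⁴ = 0.027145 m
B total: 0.050025 m
Ratio: 0.066765 / 0.050025 ≈ 1.335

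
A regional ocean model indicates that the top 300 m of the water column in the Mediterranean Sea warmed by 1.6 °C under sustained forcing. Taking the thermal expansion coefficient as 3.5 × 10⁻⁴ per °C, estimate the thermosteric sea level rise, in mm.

Δh = αΔT·H = 3.5×10⁻⁴ × 1.6 × 300 = 0.16800 m

about 170 mm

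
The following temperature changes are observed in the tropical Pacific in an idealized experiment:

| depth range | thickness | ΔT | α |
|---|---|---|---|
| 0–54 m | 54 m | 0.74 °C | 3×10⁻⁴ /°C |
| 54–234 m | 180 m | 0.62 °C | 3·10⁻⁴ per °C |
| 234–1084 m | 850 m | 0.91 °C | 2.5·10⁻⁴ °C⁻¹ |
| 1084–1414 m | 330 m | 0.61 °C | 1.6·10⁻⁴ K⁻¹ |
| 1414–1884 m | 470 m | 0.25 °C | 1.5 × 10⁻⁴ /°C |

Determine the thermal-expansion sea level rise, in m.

3×10⁻⁴ × 54 × 0.74 = 0.011988 m
Layer 2: 0.62 × 180 × 3×10⁻⁴ = 0.03348 m
Layer 3: 2.5×10⁻⁴ × 0.91 × 850 = 0.193375 m
Layer 4: 0.61 × 1.6×10⁻⁴ × 330 = 0.032208 m
Layer 5: 1.5×10⁻⁴ × 470 × 0.25 = 0.017625 m
Δh = 0.011988 + 0.03348 + 0.193375 + 0.032208 + 0.017625 = 0.288676 m

about 0.289 m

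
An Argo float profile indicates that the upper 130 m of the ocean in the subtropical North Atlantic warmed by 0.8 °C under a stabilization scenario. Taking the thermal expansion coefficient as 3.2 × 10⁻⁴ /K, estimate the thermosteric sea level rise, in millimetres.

about 33.3 mm

Δh = αΔT·H = 3.2×10⁻⁴ × 0.8 × 130 = 0.03328 m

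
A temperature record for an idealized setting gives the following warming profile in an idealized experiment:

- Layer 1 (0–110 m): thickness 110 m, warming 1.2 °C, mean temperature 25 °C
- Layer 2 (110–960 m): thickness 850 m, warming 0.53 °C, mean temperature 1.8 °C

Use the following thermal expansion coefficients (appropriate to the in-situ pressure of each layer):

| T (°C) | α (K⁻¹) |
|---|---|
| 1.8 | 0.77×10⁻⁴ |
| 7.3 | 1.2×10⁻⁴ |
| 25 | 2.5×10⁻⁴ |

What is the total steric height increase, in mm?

Layer 1 at 25 °C → α = 2.5×10⁻⁴ K⁻¹
Layer 2 at 1.8 °C → α = 0.77×10⁻⁴ K⁻¹
1.2 × 2.5×10⁻⁴ × 110 = 0.03300 m
110–960 m: 0.53 × 0.77×10⁻⁴ × 850 = 0.0346885 m
Δh = 0.03300 + 0.0346885 = 0.0676885 m ≈ 68 mm

about 68 mm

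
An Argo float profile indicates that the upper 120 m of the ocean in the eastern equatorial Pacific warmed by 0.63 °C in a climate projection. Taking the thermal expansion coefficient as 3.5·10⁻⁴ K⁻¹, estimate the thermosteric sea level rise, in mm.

26 mm

Δh = αΔT·H = 3.5×10⁻⁴ × 0.63 × 120 = 0.02646 m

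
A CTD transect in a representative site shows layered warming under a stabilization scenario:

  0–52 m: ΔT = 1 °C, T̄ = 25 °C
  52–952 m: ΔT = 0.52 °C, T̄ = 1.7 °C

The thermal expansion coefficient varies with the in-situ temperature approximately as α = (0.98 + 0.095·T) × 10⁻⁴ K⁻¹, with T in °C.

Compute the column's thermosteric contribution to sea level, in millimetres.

about 71 mm

Layer 1: α = (0.98 + 0.095×25)×10⁻⁴ = 3.355×10⁻⁴ K⁻¹
Layer 2: α = (0.98 + 0.095×1.7)×10⁻⁴ = 1.1415×10⁻⁴ K⁻¹
3.355×10⁻⁴ × 1 × 52 = 0.017446 m
52–952 m: 900 × 0.52 × 1.1415×10⁻⁴ = 0.0534222 m
Δh = 0.017446 + 0.0534222 = 0.0708682 m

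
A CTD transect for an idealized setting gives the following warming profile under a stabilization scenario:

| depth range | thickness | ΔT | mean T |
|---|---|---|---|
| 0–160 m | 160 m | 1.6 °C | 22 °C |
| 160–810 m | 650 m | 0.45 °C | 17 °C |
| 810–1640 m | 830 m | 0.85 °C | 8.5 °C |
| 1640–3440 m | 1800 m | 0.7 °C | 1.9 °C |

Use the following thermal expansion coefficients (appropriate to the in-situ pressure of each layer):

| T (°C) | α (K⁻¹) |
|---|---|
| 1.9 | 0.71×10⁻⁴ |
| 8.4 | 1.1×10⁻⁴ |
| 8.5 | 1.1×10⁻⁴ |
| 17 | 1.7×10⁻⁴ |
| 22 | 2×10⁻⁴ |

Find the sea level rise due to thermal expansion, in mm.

Δh ≈ 268 mm

Layer 1 at 22 °C → α = 2×10⁻⁴ K⁻¹
Layer 2 at 17 °C → α = 1.7×10⁻⁴ K⁻¹
Layer 3 at 8.5 °C → α = 1.1×10⁻⁴ K⁻¹
Layer 4 at 1.9 °C → α = 0.71×10⁻⁴ K⁻¹
0–160 m: 160 × 1.6 × 2×10⁻⁴ = 0.05120 m
160–810 m: 650 × 1.7×10⁻⁴ × 0.45 = 0.049725 m
810–1640 m: 830 × 0.85 × 1.1×10⁻⁴ = 0.077605 m
1800 × 0.71×10⁻⁴ × 0.7 = 0.08946 m
Δh = 0.05120 + 0.049725 + 0.077605 + 0.08946 = 0.26799 m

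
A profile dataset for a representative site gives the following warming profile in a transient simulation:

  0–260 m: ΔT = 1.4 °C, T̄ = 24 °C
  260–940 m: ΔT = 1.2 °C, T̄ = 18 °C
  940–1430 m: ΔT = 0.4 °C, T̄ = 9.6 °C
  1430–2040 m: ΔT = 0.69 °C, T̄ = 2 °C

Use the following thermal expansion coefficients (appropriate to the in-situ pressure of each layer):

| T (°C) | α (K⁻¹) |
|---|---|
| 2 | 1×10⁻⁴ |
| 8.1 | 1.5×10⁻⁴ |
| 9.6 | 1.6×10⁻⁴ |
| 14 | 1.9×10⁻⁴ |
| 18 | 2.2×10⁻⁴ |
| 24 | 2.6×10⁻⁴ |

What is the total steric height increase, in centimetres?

Δh ≈ 35 cm

Layer 1 at 24 °C → α = 2.6×10⁻⁴ K⁻¹
Layer 2 at 18 °C → α = 2.2×10⁻⁴ K⁻¹
Layer 3 at 9.6 °C → α = 1.6×10⁻⁴ K⁻¹
Layer 4 at 2 °C → α = 1×10⁻⁴ K⁻¹
Layer 1: 260 × 2.6×10⁻⁴ × 1.4 = 0.09464 m
Layer 2: 1.2 × 2.2×10⁻⁴ × 680 = 0.17952 m
940–1430 m: 1.6×10⁻⁴ × 0.4 × 490 = 0.03136 m
Layer 4: 1×10⁻⁴ × 0.69 × 610 = 0.04209 m
Δh = 0.09464 + 0.17952 + 0.03136 + 0.04209 = 0.34761 m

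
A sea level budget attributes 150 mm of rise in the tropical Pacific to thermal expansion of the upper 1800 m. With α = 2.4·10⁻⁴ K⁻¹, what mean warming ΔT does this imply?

about 0.347 K

ΔT = Δh/(αH) = 0.15 / (2.4×10⁻⁴ × 1800) ≈ 0.3472 K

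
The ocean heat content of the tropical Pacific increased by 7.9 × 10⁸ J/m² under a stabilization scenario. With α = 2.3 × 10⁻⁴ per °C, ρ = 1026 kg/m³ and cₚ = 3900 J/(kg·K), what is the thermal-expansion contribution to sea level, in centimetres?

Δh = 4.54 cm

Δh = αQ/(ρcₚ) = 2.3×10⁻⁴ × 7.9×10⁸ / (1026 × 3900) ≈ 0.045409 m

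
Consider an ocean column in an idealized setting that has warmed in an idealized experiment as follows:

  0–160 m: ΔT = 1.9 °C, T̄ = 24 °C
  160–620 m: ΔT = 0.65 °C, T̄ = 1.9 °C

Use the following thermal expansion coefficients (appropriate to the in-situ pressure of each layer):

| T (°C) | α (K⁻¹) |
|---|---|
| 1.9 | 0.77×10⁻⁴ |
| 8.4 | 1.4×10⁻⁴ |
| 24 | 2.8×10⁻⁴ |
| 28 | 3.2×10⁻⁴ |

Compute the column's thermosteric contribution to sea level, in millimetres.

Layer 1 at 24 °C → α = 2.8×10⁻⁴ K⁻¹
Layer 2 at 1.9 °C → α = 0.77×10⁻⁴ K⁻¹
160 × 2.8×10⁻⁴ × 1.9 = 0.08512 m
0.77×10⁻⁴ × 460 × 0.65 = 0.023023 m
Δh = 0.08512 + 0.023023 = 0.108143 m ≈ 108 mm

about 108 mm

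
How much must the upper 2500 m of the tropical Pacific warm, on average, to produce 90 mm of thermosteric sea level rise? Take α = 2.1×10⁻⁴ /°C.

about 0.171 K

ΔT = Δh/(αH) = 0.09 / (2.1×10⁻⁴ × 2500) ≈ 0.1714 K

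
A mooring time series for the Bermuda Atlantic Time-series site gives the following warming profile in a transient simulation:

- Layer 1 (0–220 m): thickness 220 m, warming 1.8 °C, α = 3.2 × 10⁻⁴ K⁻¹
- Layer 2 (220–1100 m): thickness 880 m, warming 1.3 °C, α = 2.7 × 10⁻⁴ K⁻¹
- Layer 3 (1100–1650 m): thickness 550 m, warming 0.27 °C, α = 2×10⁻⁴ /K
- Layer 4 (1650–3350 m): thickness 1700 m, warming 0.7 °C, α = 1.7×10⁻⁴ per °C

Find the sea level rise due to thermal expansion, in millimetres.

Layer 1: 1.8 × 3.2×10⁻⁴ × 220 = 0.12672 m
Layer 2: 1.3 × 2.7×10⁻⁴ × 880 = 0.30888 m
1100–1650 m: 550 × 2×10⁻⁴ × 0.27 = 0.02970 m
Layer 4: 0.7 × 1700 × 1.7×10⁻⁴ = 0.20230 m
Δh = 0.12672 + 0.30888 + 0.02970 + 0.20230 = 0.66760 m ≈ 668 mm

Δh = 668 mm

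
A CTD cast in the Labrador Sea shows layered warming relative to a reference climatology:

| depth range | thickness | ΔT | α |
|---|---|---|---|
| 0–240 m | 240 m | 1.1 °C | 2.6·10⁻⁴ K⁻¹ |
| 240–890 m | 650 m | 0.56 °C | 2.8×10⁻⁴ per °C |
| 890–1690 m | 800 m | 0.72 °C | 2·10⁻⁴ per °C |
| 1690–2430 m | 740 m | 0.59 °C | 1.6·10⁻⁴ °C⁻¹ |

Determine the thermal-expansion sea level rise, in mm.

2.6×10⁻⁴ × 240 × 1.1 = 0.06864 m
240–890 m: 650 × 0.56 × 2.8×10⁻⁴ = 0.10192 m
Layer 3: 800 × 0.72 × 2×10⁻⁴ = 0.11520 m
1690–2430 m: 0.59 × 1.6×10⁻⁴ × 740 = 0.069856 m
Δh = 0.06864 + 0.10192 + 0.11520 + 0.069856 = 0.355616 m

360 mm of thermosteric rise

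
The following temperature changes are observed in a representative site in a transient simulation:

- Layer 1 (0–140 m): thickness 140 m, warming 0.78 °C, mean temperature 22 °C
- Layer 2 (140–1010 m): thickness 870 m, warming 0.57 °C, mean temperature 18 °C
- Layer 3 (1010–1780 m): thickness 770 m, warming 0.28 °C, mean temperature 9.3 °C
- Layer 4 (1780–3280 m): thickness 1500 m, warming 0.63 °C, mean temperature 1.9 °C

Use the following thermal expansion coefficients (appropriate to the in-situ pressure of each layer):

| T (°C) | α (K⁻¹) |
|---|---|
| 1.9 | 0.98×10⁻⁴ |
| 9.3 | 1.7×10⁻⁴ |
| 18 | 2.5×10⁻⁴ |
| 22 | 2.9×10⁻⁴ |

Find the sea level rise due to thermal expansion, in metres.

0.285 m

Layer 1 at 22 °C → α = 2.9×10⁻⁴ K⁻¹
Layer 2 at 18 °C → α = 2.5×10⁻⁴ K⁻¹
Layer 3 at 9.3 °C → α = 1.7×10⁻⁴ K⁻¹
Layer 4 at 1.9 °C → α = 0.98×10⁻⁴ K⁻¹
0–140 m: 0.78 × 2.9×10⁻⁴ × 140 = 0.031668 m
870 × 2.5×10⁻⁴ × 0.57 = 0.123975 m
770 × 0.28 × 1.7×10⁻⁴ = 0.036652 m
1780–3280 m: 1500 × 0.63 × 0.98×10⁻⁴ = 0.09261 m
Δh = 0.031668 + 0.123975 + 0.036652 + 0.09261 = 0.284905 m ≈ 0.285 m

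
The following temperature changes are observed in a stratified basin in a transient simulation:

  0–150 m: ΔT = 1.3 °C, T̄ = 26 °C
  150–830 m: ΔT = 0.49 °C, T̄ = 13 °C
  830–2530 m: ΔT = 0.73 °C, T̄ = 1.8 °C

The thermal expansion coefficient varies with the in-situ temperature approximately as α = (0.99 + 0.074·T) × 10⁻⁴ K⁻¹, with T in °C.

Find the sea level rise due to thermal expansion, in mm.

261 mm of thermosteric rise

Layer 1: α = (0.99 + 0.074×26)×10⁻⁴ = 2.914×10⁻⁴ K⁻¹
Layer 2: α = (0.99 + 0.074×13)×10⁻⁴ = 1.952×10⁻⁴ K⁻¹
Layer 3: α = (0.99 + 0.074×1.8)×10⁻⁴ = 1.1232×10⁻⁴ K⁻¹
0–150 m: 2.914×10⁻⁴ × 150 × 1.3 = 0.056823 m
Layer 2: 680 × 1.952×10⁻⁴ × 0.49 = 0.06504064 m
Layer 3: 1.1232×10⁻⁴ × 1700 × 0.73 = 0.13938912 m
Δh = 0.056823 + 0.06504064 + 0.13938912 = 0.26125276 m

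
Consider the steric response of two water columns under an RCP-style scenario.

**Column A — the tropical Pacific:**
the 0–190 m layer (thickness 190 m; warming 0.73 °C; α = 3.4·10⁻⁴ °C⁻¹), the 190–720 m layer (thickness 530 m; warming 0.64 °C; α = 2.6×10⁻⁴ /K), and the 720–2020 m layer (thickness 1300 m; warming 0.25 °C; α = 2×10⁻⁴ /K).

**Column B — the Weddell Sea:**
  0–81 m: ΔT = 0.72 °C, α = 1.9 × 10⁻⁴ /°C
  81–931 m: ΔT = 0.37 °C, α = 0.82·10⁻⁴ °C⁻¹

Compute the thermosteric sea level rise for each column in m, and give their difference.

A: 0.20 m; B: 0.037 m; difference 0.16 m

A 0–190 m: 0.73 × 190 × 3.4×10⁻⁴ = 0.047158 m
A 190–720 m: 0.64 × 530 × 2.6×10⁻⁴ = 0.088192 m
A 720–2020 m: 2×10⁻⁴ × 1300 × 0.25 = 0.06500 m
A total: 0.20035 m
B 0–81 m: 0.72 × 81 × 1.9×10⁻⁴ = 0.0110808 m
B 0.37 × 850 × 0.82×10⁻⁴ = 0.025789 m
B total: 0.0368698 m
Difference: 0.20035 − 0.0368698 = 0.1634802 m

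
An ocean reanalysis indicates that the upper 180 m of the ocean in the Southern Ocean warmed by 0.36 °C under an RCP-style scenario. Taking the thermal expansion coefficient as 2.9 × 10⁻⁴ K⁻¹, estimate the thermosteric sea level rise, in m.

Δh = αΔT·H = 2.9×10⁻⁴ × 0.36 × 180 = 0.018792 m

0.0188 m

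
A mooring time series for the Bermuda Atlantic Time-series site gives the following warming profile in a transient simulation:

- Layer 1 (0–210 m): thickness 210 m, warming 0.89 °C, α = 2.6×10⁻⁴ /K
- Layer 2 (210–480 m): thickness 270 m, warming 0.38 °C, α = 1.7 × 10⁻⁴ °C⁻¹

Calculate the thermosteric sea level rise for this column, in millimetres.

66.0 mm of thermosteric rise

Layer 1: 2.6×10⁻⁴ × 0.89 × 210 = 0.048594 m
Layer 2: 1.7×10⁻⁴ × 270 × 0.38 = 0.017442 m
Δh = 0.048594 + 0.017442 = 0.066036 m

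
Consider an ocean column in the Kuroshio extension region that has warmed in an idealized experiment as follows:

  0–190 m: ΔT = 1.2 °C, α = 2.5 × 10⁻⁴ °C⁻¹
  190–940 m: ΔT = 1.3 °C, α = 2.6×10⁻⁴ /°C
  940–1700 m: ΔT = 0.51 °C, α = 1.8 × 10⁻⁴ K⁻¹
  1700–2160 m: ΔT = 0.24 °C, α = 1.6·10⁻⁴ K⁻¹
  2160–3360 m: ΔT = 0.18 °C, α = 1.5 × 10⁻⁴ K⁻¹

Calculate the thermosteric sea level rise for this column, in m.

Δh = 0.430 m

0–190 m: 1.2 × 2.5×10⁻⁴ × 190 = 0.05700 m
190–940 m: 750 × 1.3 × 2.6×10⁻⁴ = 0.25350 m
940–1700 m: 0.51 × 760 × 1.8×10⁻⁴ = 0.069768 m
0.24 × 460 × 1.6×10⁻⁴ = 0.017664 m
Layer 5: 1.5×10⁻⁴ × 0.18 × 1200 = 0.03240 m
Δh = 0.05700 + 0.25350 + 0.069768 + 0.017664 + 0.03240 = 0.430332 m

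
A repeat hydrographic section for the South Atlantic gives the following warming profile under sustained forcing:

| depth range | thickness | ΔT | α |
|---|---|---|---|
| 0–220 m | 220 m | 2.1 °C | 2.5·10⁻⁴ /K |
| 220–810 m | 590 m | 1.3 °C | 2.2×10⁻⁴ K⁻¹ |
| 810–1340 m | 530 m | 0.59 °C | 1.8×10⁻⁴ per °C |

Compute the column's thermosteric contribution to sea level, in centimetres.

220 × 2.5×10⁻⁴ × 2.1 = 0.11550 m
Layer 2: 590 × 1.3 × 2.2×10⁻⁴ = 0.16874 m
0.59 × 530 × 1.8×10⁻⁴ = 0.056286 m
Δh = 0.11550 + 0.16874 + 0.056286 = 0.340526 m ≈ 34 cm

34 cm of thermosteric rise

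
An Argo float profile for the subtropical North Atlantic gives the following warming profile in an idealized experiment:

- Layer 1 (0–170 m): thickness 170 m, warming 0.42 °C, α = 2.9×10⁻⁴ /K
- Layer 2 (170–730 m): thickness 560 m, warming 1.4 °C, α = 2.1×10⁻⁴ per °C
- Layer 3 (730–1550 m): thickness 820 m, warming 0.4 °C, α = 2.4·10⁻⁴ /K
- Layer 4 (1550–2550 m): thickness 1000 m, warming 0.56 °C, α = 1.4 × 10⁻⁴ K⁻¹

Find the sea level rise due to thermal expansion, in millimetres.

170 × 0.42 × 2.9×10⁻⁴ = 0.020706 m
Layer 2: 2.1×10⁻⁴ × 560 × 1.4 = 0.16464 m
Layer 3: 820 × 0.4 × 2.4×10⁻⁴ = 0.07872 m
1000 × 0.56 × 1.4×10⁻⁴ = 0.07840 m
Δh = 0.020706 + 0.16464 + 0.07872 + 0.07840 = 0.342466 m ≈ 342 mm

342 mm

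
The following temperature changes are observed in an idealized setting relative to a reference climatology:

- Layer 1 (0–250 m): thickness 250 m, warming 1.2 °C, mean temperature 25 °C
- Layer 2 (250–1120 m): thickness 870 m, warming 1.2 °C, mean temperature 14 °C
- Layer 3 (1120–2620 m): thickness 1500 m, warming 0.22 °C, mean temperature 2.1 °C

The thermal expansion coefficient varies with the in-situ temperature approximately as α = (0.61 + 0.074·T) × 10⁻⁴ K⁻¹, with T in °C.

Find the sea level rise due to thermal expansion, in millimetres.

Layer 1: α = (0.61 + 0.074×25)×10⁻⁴ = 2.46×10⁻⁴ K⁻¹
Layer 2: α = (0.61 + 0.074×14)×10⁻⁴ = 1.646×10⁻⁴ K⁻¹
Layer 3: α = (0.61 + 0.074×2.1)×10⁻⁴ = 0.7654×10⁻⁴ K⁻¹
1.2 × 250 × 2.46×10⁻⁴ = 0.07380 m
Layer 2: 870 × 1.646×10⁻⁴ × 1.2 = 0.1718424 m
1500 × 0.7654×10⁻⁴ × 0.22 = 0.0252582 m
Δh = 0.07380 + 0.1718424 + 0.0252582 = 0.2709006 m ≈ 271 mm

about 271 mm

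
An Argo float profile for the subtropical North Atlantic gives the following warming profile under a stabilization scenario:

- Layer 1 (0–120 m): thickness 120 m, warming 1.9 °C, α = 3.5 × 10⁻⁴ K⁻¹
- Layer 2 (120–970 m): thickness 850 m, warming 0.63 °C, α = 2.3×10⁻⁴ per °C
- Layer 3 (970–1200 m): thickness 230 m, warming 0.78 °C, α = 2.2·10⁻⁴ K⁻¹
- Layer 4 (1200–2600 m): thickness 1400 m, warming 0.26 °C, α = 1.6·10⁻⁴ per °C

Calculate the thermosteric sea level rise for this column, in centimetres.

Δh ≈ 30.1 cm

Layer 1: 1.9 × 3.5×10⁻⁴ × 120 = 0.07980 m
Layer 2: 850 × 0.63 × 2.3×10⁻⁴ = 0.123165 m
230 × 0.78 × 2.2×10⁻⁴ = 0.039468 m
1200–2600 m: 1400 × 1.6×10⁻⁴ × 0.26 = 0.05824 m
Δh = 0.07980 + 0.123165 + 0.039468 + 0.05824 = 0.300673 m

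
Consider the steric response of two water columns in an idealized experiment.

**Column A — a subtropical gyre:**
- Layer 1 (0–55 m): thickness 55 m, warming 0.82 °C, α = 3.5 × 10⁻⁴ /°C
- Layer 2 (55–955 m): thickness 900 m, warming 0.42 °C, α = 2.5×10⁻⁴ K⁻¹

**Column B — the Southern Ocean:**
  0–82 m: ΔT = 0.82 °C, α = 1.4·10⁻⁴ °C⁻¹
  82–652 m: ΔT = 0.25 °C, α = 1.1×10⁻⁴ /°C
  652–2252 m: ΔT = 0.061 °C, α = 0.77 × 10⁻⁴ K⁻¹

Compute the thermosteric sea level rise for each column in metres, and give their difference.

Δh_A ≈ 0.11 m, Δh_B ≈ 0.033 m; difference ≈ 0.078 m

A Layer 1: 55 × 0.82 × 3.5×10⁻⁴ = 0.015785 m
A 900 × 0.42 × 2.5×10⁻⁴ = 0.09450 m
A total: 0.110285 m
B 1.4×10⁻⁴ × 0.82 × 82 = 0.0094136 m
B 82–652 m: 570 × 0.25 × 1.1×10⁻⁴ = 0.015675 m
B Layer 3: 0.061 × 0.77×10⁻⁴ × 1600 = 0.0075152 m
B total: 0.0326038 m
Difference: 0.110285 − 0.0326038 = 0.0776812 m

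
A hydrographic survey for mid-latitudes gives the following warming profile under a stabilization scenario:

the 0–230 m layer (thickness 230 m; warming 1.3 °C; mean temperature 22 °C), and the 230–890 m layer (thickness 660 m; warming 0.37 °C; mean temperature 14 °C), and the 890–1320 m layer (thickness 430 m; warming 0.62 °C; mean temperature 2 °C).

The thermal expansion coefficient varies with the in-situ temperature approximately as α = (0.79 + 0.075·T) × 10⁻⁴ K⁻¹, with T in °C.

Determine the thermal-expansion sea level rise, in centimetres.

about 14.3 cm

Layer 1: α = (0.79 + 0.075×22)×10⁻⁴ = 2.44×10⁻⁴ K⁻¹
Layer 2: α = (0.79 + 0.075×14)×10⁻⁴ = 1.84×10⁻⁴ K⁻¹
Layer 3: α = (0.79 + 0.075×2)×10⁻⁴ = 0.94×10⁻⁴ K⁻¹
0–230 m: 230 × 2.44×10⁻⁴ × 1.3 = 0.072956 m
Layer 2: 660 × 0.37 × 1.84×10⁻⁴ = 0.0449328 m
430 × 0.62 × 0.94×10⁻⁴ = 0.0250604 m
Δh = 0.072956 + 0.0449328 + 0.0250604 = 0.1429492 m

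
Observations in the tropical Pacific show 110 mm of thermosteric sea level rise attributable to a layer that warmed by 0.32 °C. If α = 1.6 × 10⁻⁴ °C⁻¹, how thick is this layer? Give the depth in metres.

about 2100 m

H = Δh/(αΔT) = 0.11 / (1.6×10⁻⁴ × 0.32) ≈ 2148 m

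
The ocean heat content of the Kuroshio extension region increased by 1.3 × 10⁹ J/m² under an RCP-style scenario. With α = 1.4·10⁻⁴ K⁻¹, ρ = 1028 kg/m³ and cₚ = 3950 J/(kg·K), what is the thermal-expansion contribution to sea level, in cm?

Δh ≈ 4.5 cm

Δh = αQ/(ρcₚ) = 1.4×10⁻⁴ × 1.3×10⁹ / (1028 × 3950) ≈ 0.044821 m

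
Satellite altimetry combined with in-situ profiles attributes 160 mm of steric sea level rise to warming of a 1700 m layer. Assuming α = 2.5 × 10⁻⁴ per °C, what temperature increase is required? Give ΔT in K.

ΔT = Δh/(αH) = 0.16 / (2.5×10⁻⁴ × 1700) ≈ 0.3765 K

ΔT ≈ 0.38 K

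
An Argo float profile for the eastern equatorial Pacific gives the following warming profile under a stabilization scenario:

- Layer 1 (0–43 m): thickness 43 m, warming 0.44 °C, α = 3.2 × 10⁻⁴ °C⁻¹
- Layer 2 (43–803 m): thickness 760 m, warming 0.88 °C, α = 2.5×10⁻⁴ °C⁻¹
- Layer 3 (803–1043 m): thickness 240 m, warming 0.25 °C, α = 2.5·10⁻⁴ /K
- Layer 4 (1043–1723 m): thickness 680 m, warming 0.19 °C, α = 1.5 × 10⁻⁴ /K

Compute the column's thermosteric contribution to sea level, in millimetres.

Δh ≈ 208 mm

43 × 3.2×10⁻⁴ × 0.44 = 0.0060544 m
0.88 × 760 × 2.5×10⁻⁴ = 0.16720 m
Layer 3: 240 × 0.25 × 2.5×10⁻⁴ = 0.01500 m
1043–1723 m: 0.19 × 1.5×10⁻⁴ × 680 = 0.01938 m
Δh = 0.0060544 + 0.16720 + 0.01500 + 0.01938 = 0.2076344 m ≈ 208 mm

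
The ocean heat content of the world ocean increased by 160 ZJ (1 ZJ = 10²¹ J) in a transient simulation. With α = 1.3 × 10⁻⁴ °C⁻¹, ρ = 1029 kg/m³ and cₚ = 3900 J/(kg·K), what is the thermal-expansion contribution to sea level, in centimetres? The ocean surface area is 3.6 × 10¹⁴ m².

Per unit area: Q = 160×10²¹ / (3.6×10¹⁴) ≈ 4.444×10⁸ J/m²
Δh = αQ/(ρcₚ) = 1.3×10⁻⁴ × 4.444×10⁸ / (1029 × 3900) ≈ 0.014396 m

1.44 cm of thermosteric rise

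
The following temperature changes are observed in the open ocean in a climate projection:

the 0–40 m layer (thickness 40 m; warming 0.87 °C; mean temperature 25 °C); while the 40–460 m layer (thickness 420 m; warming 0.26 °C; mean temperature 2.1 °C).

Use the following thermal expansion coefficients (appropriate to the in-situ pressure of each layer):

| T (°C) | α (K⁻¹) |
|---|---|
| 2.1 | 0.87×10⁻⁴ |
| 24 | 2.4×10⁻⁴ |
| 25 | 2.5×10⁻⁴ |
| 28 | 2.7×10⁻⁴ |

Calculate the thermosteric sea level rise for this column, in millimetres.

18.2 mm

Layer 1 at 25 °C → α = 2.5×10⁻⁴ K⁻¹
Layer 2 at 2.1 °C → α = 0.87×10⁻⁴ K⁻¹
0–40 m: 40 × 2.5×10⁻⁴ × 0.87 = 0.00870 m
0.87×10⁻⁴ × 0.26 × 420 = 0.0095004 m
Δh = 0.00870 + 0.0095004 = 0.0182004 m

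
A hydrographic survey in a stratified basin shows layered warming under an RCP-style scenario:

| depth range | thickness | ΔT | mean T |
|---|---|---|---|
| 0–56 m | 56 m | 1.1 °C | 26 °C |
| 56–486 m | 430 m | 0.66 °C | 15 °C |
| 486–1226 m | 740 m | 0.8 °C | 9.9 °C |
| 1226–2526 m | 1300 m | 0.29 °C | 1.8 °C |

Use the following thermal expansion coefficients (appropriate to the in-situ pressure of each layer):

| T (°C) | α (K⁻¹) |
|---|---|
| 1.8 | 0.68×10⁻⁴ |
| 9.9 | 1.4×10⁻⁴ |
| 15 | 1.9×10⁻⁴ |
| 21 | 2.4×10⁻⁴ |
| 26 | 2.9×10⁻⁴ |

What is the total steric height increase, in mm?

Δh ≈ 180 mm

Layer 1 at 26 °C → α = 2.9×10⁻⁴ K⁻¹
Layer 2 at 15 °C → α = 1.9×10⁻⁴ K⁻¹
Layer 3 at 9.9 °C → α = 1.4×10⁻⁴ K⁻¹
Layer 4 at 1.8 °C → α = 0.68×10⁻⁴ K⁻¹
56 × 2.9×10⁻⁴ × 1.1 = 0.017864 m
1.9×10⁻⁴ × 430 × 0.66 = 0.053922 m
486–1226 m: 1.4×10⁻⁴ × 0.8 × 740 = 0.08288 m
1300 × 0.29 × 0.68×10⁻⁴ = 0.025636 m
Δh = 0.017864 + 0.053922 + 0.08288 + 0.025636 = 0.180302 m ≈ 180 mm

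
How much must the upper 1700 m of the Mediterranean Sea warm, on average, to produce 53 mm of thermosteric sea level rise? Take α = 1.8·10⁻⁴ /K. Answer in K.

0.173 K

ΔT = Δh/(αH) = 0.053 / (1.8×10⁻⁴ × 1700) ≈ 0.1732 K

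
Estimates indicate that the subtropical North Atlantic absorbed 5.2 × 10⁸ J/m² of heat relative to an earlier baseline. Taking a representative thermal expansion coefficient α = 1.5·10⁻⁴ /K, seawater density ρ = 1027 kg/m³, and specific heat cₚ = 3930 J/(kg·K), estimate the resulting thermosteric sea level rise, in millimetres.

Δh = αQ/(ρcₚ) = 1.5×10⁻⁴ × 5.2×10⁸ / (1027 × 3930) ≈ 0.019326 m

19 mm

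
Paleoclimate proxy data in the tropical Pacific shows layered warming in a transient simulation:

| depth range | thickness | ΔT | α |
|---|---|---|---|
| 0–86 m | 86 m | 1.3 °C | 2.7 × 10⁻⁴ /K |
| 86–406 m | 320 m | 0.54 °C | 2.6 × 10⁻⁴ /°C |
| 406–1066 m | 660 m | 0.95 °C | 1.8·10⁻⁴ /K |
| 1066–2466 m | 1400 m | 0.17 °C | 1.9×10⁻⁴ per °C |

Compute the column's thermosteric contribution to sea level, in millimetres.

86 × 1.3 × 2.7×10⁻⁴ = 0.030186 m
2.6×10⁻⁴ × 0.54 × 320 = 0.044928 m
406–1066 m: 1.8×10⁻⁴ × 660 × 0.95 = 0.11286 m
1066–2466 m: 0.17 × 1400 × 1.9×10⁻⁴ = 0.04522 m
Δh = 0.030186 + 0.044928 + 0.11286 + 0.04522 = 0.233194 m ≈ 230 mm

Δh = 230 mm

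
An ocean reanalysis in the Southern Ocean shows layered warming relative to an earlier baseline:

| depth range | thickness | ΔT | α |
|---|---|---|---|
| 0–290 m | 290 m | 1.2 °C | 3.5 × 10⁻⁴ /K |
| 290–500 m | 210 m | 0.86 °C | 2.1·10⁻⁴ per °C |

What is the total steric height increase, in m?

about 0.16 m

290 × 3.5×10⁻⁴ × 1.2 = 0.12180 m
290–500 m: 2.1×10⁻⁴ × 210 × 0.86 = 0.037926 m
Δh = 0.12180 + 0.037926 = 0.159726 m ≈ 0.16 m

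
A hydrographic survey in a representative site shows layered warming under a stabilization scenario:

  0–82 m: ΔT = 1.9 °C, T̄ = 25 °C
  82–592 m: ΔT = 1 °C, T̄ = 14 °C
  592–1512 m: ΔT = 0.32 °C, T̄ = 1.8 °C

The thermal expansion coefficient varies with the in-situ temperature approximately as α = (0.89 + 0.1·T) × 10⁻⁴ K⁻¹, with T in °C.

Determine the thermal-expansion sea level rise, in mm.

Layer 1: α = (0.89 + 0.1×25)×10⁻⁴ = 3.39×10⁻⁴ K⁻¹
Layer 2: α = (0.89 + 0.1×14)×10⁻⁴ = 2.29×10⁻⁴ K⁻¹
Layer 3: α = (0.89 + 0.1×1.8)×10⁻⁴ = 1.07×10⁻⁴ K⁻¹
1.9 × 3.39×10⁻⁴ × 82 = 0.0528162 m
Layer 2: 1 × 2.29×10⁻⁴ × 510 = 0.11679 m
592–1512 m: 0.32 × 920 × 1.07×10⁻⁴ = 0.0315008 m
Δh = 0.0528162 + 0.11679 + 0.0315008 = 0.201107 m ≈ 201 mm

201 mm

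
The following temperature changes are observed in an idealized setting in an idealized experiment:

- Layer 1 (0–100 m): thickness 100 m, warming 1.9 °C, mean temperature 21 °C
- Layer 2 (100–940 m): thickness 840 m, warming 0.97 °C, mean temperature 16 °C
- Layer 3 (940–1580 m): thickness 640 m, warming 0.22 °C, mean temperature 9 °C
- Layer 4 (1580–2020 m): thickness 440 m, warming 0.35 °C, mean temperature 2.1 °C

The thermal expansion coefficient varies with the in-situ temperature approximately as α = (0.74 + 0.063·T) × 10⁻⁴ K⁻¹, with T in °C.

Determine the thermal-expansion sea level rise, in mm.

Layer 1: α = (0.74 + 0.063×21)×10⁻⁴ = 2.063×10⁻⁴ K⁻¹
Layer 2: α = (0.74 + 0.063×16)×10⁻⁴ = 1.748×10⁻⁴ K⁻¹
Layer 3: α = (0.74 + 0.063×9)×10⁻⁴ = 1.307×10⁻⁴ K⁻¹
Layer 4: α = (0.74 + 0.063×2.1)×10⁻⁴ = 0.8723×10⁻⁴ K⁻¹
Layer 1: 100 × 1.9 × 2.063×10⁻⁴ = 0.039197 m
840 × 0.97 × 1.748×10⁻⁴ = 0.14242704 m
Layer 3: 640 × 1.307×10⁻⁴ × 0.22 = 0.01840256 m
Layer 4: 0.35 × 440 × 0.8723×10⁻⁴ = 0.01343342 m
Δh = 0.039197 + 0.14242704 + 0.01840256 + 0.01343342 = 0.21346002 m

Δh ≈ 210 mm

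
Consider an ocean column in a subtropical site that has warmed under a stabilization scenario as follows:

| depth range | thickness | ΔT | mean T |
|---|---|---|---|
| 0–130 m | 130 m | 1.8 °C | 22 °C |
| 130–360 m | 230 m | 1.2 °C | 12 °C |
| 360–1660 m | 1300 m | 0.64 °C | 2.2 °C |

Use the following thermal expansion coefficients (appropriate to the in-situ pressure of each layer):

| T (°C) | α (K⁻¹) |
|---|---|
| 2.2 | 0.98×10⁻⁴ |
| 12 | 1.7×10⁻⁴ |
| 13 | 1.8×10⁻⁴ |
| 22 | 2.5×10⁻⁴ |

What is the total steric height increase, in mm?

about 187 mm

Layer 1 at 22 °C → α = 2.5×10⁻⁴ K⁻¹
Layer 2 at 12 °C → α = 1.7×10⁻⁴ K⁻¹
Layer 3 at 2.2 °C → α = 0.98×10⁻⁴ K⁻¹
0–130 m: 2.5×10⁻⁴ × 130 × 1.8 = 0.05850 m
Layer 2: 1.7×10⁻⁴ × 1.2 × 230 = 0.04692 m
0.98×10⁻⁴ × 1300 × 0.64 = 0.081536 m
Δh = 0.05850 + 0.04692 + 0.081536 = 0.186956 m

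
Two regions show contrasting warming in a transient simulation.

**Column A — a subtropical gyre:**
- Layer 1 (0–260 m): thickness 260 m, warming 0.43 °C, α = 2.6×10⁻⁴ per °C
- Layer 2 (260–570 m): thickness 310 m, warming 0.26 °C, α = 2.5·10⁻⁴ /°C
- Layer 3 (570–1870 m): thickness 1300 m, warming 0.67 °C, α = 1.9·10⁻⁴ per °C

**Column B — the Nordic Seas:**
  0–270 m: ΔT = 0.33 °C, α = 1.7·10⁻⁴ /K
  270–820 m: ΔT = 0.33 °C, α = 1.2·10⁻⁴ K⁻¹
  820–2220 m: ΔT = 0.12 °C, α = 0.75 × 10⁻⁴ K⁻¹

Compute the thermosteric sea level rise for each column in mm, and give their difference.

A Layer 1: 0.43 × 260 × 2.6×10⁻⁴ = 0.029068 m
A 260–570 m: 0.26 × 310 × 2.5×10⁻⁴ = 0.02015 m
A 570–1870 m: 0.67 × 1300 × 1.9×10⁻⁴ = 0.16549 m
A total: 0.214708 m
B 0–270 m: 270 × 1.7×10⁻⁴ × 0.33 = 0.015147 m
B 270–820 m: 550 × 0.33 × 1.2×10⁻⁴ = 0.02178 m
B 0.75×10⁻⁴ × 0.12 × 1400 = 0.01260 m
B total: 0.049527 m
Difference: 0.214708 − 0.049527 = 0.165181 m

A: 215 mm; B: 49.5 mm; difference 165 mm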